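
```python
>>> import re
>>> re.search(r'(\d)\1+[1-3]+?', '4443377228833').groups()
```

('4',)

`\1` is not a pattern — it's the concrete string captured by group 1, re-applied verbatim.
`re.search` tries every starting position until one works.
The match spans [0:4] → '4443'.
Captured: group 1 = '4'.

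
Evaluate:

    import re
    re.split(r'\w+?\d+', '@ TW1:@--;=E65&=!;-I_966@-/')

The string is cut at each match, leaving 4 pieces.

['@ ', ':@--;=', '&=!;-', '@-/']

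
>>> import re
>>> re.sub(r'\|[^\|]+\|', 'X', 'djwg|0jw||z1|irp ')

'djwgXXirp '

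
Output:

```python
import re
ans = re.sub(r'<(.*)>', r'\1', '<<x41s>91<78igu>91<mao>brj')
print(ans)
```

The replacement refers to a captured group, so each match is rewritten using its own captured text.

<x41s>91<78igu>91<maobrj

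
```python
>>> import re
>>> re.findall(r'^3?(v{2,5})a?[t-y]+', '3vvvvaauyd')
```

['vvv']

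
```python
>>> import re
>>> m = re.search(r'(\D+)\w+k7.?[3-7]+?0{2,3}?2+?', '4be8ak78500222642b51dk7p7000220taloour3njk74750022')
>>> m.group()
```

Pattern: one or more of a non-digit (captured); then one or more of a word character, then the literal 'k7'; then optionally any character, then one or more of a character in [3-7] (lazy); then 2 to 3 of a literal '0' (lazy), then one or more of a literal '2' (lazy).
A non-greedy quantifier consumes as few characters as it can — just enough that the remainder of the pattern still matches from where it stops; whatever follows it matches normally.
`re.search` scans for the first position where the pattern succeeds.
The match spans [1:49] → 'be8ak78500222642b51dk7p7000220taloour3njk7475002'.
Captured: group 1 = 'be'.

'be8ak78500222642b51dk7p7000220taloour3njk7475002'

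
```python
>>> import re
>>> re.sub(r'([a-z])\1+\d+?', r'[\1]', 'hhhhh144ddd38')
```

`\1` is not a pattern — it's the concrete string captured by group 1, re-applied verbatim.
The replacement refers to a captured group, so each match is rewritten using its own captured text.

'[h]44[d]8'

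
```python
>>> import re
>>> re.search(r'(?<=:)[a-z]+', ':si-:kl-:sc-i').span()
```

(1, 3)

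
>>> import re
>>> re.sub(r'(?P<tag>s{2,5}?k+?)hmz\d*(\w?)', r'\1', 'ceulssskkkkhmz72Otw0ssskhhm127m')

Each match is replaced using the text its own group 1 captured.

'ceulssskkkktw0ssskhhm127m'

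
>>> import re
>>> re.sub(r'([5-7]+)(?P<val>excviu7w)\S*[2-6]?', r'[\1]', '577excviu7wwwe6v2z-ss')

'[577]'

`\1` in the replacement pulls in group 1's text for each match.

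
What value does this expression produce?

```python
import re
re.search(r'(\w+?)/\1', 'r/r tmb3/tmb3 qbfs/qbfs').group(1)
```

After group 1 captures some text, `\1` only succeeds where that same text appears again.
`search` walks the string left to right and returns the first match it finds.
The match spans [0:3] → 'r/r'.
Captured: group 1 = 'r'.

'r'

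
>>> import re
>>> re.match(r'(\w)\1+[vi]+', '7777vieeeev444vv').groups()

The match spans [0:6] → '7777vi'.
Captured: group 1 = '7'.

('7',)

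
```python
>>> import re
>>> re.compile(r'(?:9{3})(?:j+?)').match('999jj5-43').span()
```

`re.match` won't scan ahead — the pattern has to work from the very first character.
The match spans [0:4] → '999j'.

(0, 4)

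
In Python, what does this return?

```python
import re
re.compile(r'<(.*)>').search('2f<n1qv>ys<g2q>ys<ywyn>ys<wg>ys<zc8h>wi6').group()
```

The match spans [2:37] → '<n1qv>ys<g2q>ys<ywyn>ys<wg>ys<zc8h>'.

'<n1qv>ys<g2q>ys<ywyn>ys<wg>ys<zc8h>'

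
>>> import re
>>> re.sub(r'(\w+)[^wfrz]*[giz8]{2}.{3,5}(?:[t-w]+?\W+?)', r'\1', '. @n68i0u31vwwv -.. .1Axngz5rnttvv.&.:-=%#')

'. @n68i0u31vwwv&.:-=%#'

Pattern: one or more of a word character (captured); then zero or more of any character except [wfrz], then exactly 2 of one of [giz8], then 3 to 5 of any character; then one or more of a character in [t-w] (lazy), then one or more of a non-word character (lazy) (non-capturing group).
Lazy quantifiers expand one character at a time until the remainder of the pattern can match.
Matches: at [3:35] → 'n68i0u31vwwv -.. .1Axngz5rnttvv.'.
The replacement refers to a captured group, so each match is rewritten using its own captured text.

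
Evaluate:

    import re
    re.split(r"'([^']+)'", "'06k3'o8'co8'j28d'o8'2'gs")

['', '06k3', 'o8', 'co8', 'j28d', 'o8', "2'gs"]

Matches to split on: at [0:6] → "'06k3'"; at [8:13] → "'co8'"; at [17:21] → "'o8'".
Because the pattern has a capturing group, `split` also inserts each captured text between the pieces.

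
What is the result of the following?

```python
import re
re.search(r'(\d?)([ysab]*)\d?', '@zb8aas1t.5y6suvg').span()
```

The pattern matches optionally a digit (captured); then zero or more of one of [ysab] (captured); then optionally a digit.
`search` walks the string left to right and returns the first match it finds.
The match spans [0:0] → ''.
Captured: group 1 = '', group 2 = ''.

(0, 0)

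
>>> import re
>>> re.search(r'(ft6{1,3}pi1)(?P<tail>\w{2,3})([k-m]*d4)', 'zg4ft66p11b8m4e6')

None

The pattern matches the literal 'ft', then 1 to 3 of a literal '6', then the literal 'pi1' (captured); then 2 to 3 of a word character (captured as 'tail'); then zero or more of a character in [k-m], then the literal 'd4' (captured).
`re.search` tries every starting position until one works.
Here the pattern never matches, so the call returns None.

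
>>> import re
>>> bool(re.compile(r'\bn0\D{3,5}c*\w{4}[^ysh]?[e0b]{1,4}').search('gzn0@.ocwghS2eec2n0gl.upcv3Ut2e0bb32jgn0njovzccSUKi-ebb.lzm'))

False

This matches a word boundary (`\b`, zero-width); then the literal 'n0', then 3 to 5 of a non-digit, then zero or more of a literal 'c'; then exactly 4 of a word character, then optionally any character except [ysh], then 1 to 4 of one of [e0b].
`re.search` tries every starting position until one works.
Here nothing in the string fits, so the call returns None, and `bool(None)` is False.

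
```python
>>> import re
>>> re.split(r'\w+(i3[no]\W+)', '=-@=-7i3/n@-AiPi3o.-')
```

['=-@=-7i3/n@-', 'i3o.-', '']

This matches one or more of a word character; then the literal 'i3', then one of [no], then one or more of a non-word character (captured).
Matches to split on: at [12:20] → 'AiPi3o.-'.
Because the pattern has a capturing group, `split` also inserts each captured text between the pieces.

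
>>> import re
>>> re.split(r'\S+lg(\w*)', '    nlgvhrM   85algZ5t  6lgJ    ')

The group in the pattern means `split` returns the separators' captures alongside the pieces.

['    ', 'vhrM', '   ', 'Z5t', '  ', 'J', '    ']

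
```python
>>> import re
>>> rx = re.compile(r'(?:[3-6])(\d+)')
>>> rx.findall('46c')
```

['6']

The pattern matches a character in [3-6] (non-capturing group); then one or more of a digit (captured).
Because there's exactly one group, `findall` drops the full match and keeps group 1 from the one hit.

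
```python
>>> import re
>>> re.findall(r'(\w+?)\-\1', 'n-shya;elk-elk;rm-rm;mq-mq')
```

The backreference `\1` re-matches whatever the first group consumed, character for character.
Matches: at [7:14] match 'elk-elk', group 1 = 'elk'; at [15:20] match 'rm-rm', group 1 = 'rm'; at [21:26] match 'mq-mq', group 1 = 'mq'.
With a single group, `findall` returns only what that group captured — 3 items.

['elk', 'rm', 'mq']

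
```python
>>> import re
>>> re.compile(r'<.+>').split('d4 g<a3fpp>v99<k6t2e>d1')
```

['d4 g', 'd1']

The string is cut at each match, leaving 2 pieces.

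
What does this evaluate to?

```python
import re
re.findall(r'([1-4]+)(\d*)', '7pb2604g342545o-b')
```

[('2', '604'), ('342', '545')]

Pattern: one or more of a character in [1-4] (captured); then zero or more of a digit (captured).
Walking the string: at [3:7] match '2604', groups = ('2', '604'); at [8:14] match '342545', groups = ('342', '545').
2 groups means each result is a tuple of 2 captured strings — 2 here.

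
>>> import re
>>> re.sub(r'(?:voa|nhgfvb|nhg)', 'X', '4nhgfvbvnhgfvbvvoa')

Alternation tries branches left to right and keeps the first one that lets the overall match succeed at that position.
Each match is replaced by 'X'.

'4XvXvX'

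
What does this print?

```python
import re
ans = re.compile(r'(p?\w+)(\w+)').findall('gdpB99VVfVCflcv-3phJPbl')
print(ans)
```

[('gdpB99VVfVCflc', 'v'), ('3phJPb', 'l')]

Pattern: optionally the literal 'p', then one or more of a word character (captured); then one or more of a word character (captured).
Scanning left to right: at [0:15] match 'gdpB99VVfVCflcv', groups = ('gdpB99VVfVCflc', 'v'); at [16:23] match '3phJPbl', groups = ('3phJPb', 'l').
`findall` packs the 2 group values into a tuple for every match.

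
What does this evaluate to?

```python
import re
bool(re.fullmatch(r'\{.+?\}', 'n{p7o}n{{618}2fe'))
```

`re.fullmatch` is like wrapping the pattern in `^…$` (in single-line mode).
Here the pattern can't cover the whole string, so the call returns None, and `bool(None)` is False.

False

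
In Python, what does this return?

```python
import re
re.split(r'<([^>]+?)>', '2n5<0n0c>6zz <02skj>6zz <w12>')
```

['2n5', '0n0c', '6zz ', '02skj', '6zz ', 'w12', '']

`re.split` interleaves the captured-group text with the surrounding fragments.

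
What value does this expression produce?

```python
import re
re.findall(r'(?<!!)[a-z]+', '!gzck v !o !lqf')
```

The negative lookahead/lookbehind blocks any match where the forbidden context is present.
Since nothing is captured, `findall` lists the 3 matched substrings directly.

['zck', 'v', 'qf']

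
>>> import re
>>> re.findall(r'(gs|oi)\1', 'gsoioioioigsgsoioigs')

['oi', 'oi', 'gs', 'oi']

The backreference `\1` re-matches whatever the first group consumed, character for character.
Scanning left to right: at [2:6] match 'oioi', group 1 = 'oi'; at [6:10] match 'oioi', group 1 = 'oi'; at [10:14] match 'gsgs', group 1 = 'gs'; at [14:18] match 'oioi', group 1 = 'oi'.
With a single group, `findall` returns only what that group captured — 4 items.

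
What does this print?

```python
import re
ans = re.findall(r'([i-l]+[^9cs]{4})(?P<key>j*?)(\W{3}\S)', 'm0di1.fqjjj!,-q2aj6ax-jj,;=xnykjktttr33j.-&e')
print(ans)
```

[('i1.fq', 'jjj', '!,-q'), ('j6ax-', 'jj', ',;=x')]

This matches one or more of a character in [i-l], then exactly 4 of any character except [9cs] (captured); then zero or more of a literal 'j' (lazy) (captured as 'key'); then exactly 3 of a non-word character, then a non-whitespace character (captured).
Matches: at [3:15] match 'i1.fqjjj!,-q', groups = ('i1.fq', 'jjj', '!,-q'); at [17:28] match 'j6ax-jj,;=x', groups = ('j6ax-', 'jj', ',;=x').
`findall` packs the 3 group values into a tuple for every match.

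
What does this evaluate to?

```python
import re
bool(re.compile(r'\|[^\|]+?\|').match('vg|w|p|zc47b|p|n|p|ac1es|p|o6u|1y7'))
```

`re.match` won't scan ahead — the pattern has to work from the very first character.
Here the string doesn't start with a match, so the call returns None, and `bool(None)` is False.

False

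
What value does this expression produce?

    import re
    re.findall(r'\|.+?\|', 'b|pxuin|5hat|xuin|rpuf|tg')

['|pxuin|', '|xuin|']

No capturing groups, so `findall` returns the 2 full match strings.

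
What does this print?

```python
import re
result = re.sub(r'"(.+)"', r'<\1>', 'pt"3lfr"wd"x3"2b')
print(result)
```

`\1` in the replacement pulls in group 1's text for each match.

pt<3lfr"wd"x3>2b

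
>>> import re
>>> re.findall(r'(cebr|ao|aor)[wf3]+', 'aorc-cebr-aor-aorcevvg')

`findall` collects group 1 from each match (0 total).
Nothing in the string satisfies the pattern, so the list is empty.

[]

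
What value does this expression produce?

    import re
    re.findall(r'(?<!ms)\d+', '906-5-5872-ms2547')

['906', '5', '5872', '547']

The negative lookaround is zero-width — it rules out positions where the adjacent text would match, without consuming anything.
Matches: at [0:3] → '906'; at [4:5] → '5'; at [6:10] → '5872'; at [14:17] → '547'.
No capturing groups, so `findall` returns the 4 full match strings.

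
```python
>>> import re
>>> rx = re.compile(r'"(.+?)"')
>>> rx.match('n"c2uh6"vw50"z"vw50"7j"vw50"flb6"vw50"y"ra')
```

None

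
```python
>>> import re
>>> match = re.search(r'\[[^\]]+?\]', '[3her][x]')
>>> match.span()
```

The match spans [0:6] → '[3her]'.

(0, 6)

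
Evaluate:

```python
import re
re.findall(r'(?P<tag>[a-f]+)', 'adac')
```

Pattern: one or more of a character in [a-f] (captured as 'tag').
Walking the string: at [0:4] match 'adac', group 1 = 'adac'.
One capturing group, so `findall` returns just the captured substring from the one match — 1 in all.

['adac']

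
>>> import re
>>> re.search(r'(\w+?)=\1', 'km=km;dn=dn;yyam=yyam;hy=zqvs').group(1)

'km'

`\1` has to match the exact text group 1 already captured.
`re.search` tries every starting position until one works.
The match spans [0:5] → 'km=km'.
Captured: group 1 = 'km'.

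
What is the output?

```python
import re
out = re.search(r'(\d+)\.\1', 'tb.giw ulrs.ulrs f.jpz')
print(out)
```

None

After group 1 captures some text, `\1` only succeeds where that same text appears again.
Here the pattern never matches, so the call returns None.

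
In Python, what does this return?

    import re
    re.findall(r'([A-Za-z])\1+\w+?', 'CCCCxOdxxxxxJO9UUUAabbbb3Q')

`\1` is not a pattern — it's the concrete string captured by group 1, re-applied verbatim.
Walking the string: at [0:5] match 'CCCCx', group 1 = 'C'; at [7:13] match 'xxxxxJ', group 1 = 'x'; at [15:19] match 'UUUA', group 1 = 'U'; at [20:25] match 'bbbb3', group 1 = 'b'.
Because there's exactly one group, `findall` drops the full match and keeps group 1 from each hit.

['C', 'x', 'U', 'b']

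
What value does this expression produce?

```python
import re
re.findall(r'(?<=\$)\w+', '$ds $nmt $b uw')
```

The lookaround is zero-width — it requires the adjacent text to match without consuming it, so the asserted text isn't part of the match.
Matches: at [1:3] → 'ds'; at [5:8] → 'nmt'; at [10:11] → 'b'.
No capturing groups, so `findall` returns the 3 full match strings.

['ds', 'nmt', 'b']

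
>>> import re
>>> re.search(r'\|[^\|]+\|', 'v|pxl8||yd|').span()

(1, 7)

The match spans [1:7] → '|pxl8|'.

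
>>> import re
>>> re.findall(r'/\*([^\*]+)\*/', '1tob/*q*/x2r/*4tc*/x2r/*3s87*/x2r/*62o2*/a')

['q', '4tc', '3s87', '62o2']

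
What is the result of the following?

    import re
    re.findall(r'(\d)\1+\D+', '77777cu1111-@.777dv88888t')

['7', '1', '7', '8']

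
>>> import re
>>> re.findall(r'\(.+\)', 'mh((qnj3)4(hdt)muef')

['((qnj3)4(hdt)']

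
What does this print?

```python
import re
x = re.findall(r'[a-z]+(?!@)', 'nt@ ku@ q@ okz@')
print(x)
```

['n', 'k', 'ok']

The negative lookaround is zero-width — it rules out positions where the adjacent text would match, without consuming anything.
`findall` yields the raw match text (3 of them) because the pattern has no groups.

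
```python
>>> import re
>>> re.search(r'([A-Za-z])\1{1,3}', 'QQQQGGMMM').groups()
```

The match spans [0:4] → 'QQQQ'.
Captured: group 1 = 'Q'.

('Q',)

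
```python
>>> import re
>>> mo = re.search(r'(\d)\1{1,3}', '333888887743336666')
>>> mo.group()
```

'333'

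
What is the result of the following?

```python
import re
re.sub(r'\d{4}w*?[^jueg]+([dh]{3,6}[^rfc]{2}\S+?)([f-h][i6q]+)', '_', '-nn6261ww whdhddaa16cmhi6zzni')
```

'-nn_zzni'

Pattern: exactly 4 of a digit, then zero or more of a literal 'w' (lazy), then one or more of any character except [jueg]; then 3 to 6 of one of [dh], then exactly 2 of any character except [rfc], then one or more of a non-whitespace character (lazy) (captured); then a character in [f-h], then one or more of one of [i6q] (captured).
Matches: at [3:25] → '6261ww whdhddaa16cmhi6'.
Each match is replaced by '_'.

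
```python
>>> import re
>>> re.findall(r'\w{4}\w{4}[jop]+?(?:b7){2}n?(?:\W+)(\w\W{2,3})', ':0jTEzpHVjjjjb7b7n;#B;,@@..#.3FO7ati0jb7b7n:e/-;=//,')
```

The pattern matches exactly 4 of a word character, then exactly 4 of a word character, then one or more of one of [jop] (lazy); then the literal 'b7' repeated 2 times, then optionally a literal 'n'; then one or more of a non-word character (non-capturing group); then a word character, then 2 to 3 of a non-word character (captured).
Scanning left to right: at [1:24] match '0jTEzpHVjjjjb7b7n;#B;,@', group 1 = 'B;,@'; at [29:48] match '3FO7ati0jb7b7n:e/-;', group 1 = 'e/-;'.
With a single group, `findall` returns only what that group captured — 2 items.

['B;,@', 'e/-;']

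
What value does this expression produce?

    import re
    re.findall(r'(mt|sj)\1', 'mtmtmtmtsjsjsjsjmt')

The backreference `\1` re-matches whatever the first group consumed, character for character.
Walking the string: at [0:4] match 'mtmt', group 1 = 'mt'; at [4:8] match 'mtmt', group 1 = 'mt'; at [8:12] match 'sjsj', group 1 = 'sj'; at [12:16] match 'sjsj', group 1 = 'sj'.
One capturing group, so `findall` returns just the captured substring from each match — 4 in all.

['mt', 'mt', 'sj', 'sj']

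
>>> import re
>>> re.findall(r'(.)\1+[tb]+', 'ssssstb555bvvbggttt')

['s', '5', 'v', 'g']

After group 1 captures some text, `\1` only succeeds where that same text appears again.
With a single group, `findall` returns only what that group captured — 4 items.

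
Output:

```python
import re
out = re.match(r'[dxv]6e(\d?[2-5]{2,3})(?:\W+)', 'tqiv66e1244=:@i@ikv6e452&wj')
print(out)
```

None

With `match`, the pattern is implicitly anchored at the beginning.
Here the string doesn't start with a match, so the call returns None.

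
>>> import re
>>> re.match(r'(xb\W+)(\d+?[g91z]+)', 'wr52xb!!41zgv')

With `match`, the pattern is implicitly anchored at the beginning.
Here the string doesn't start with a match, so the call returns None.

None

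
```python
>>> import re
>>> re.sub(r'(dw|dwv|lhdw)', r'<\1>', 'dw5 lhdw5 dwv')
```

'<dw>5 <lhdw>5 <dw>v'

Alternation tries branches left to right and keeps the first one that lets the overall match succeed at that position.
Matches: at [0:2] → 'dw'; at [4:8] → 'lhdw'; at [10:12] → 'dw'.
Each match is replaced using the text its own group 1 captured.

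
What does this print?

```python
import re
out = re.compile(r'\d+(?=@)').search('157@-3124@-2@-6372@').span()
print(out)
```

(0, 3)

The positive lookaround only admits positions where the adjacent text matches; those characters stay outside the span.
`search` walks the string left to right and returns the first match it finds.
The match spans [0:3] → '157'.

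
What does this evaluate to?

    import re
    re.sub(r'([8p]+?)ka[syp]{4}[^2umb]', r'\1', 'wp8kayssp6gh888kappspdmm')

'wp8gh888mm'

Pattern: one or more of one of [8p] (lazy) (captured); then the literal 'ka', then exactly 4 of one of [syp], then any character except [2umb].
Matches: at [1:10] → 'p8kayssp6'; at [12:22] → '888kappspd'.
Each match is replaced using the text its own group 1 captured.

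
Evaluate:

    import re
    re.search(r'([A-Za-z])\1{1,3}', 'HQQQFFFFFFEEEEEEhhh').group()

'QQQ'

`\1` has to match the exact text group 1 already captured.
The match spans [1:4] → 'QQQ'.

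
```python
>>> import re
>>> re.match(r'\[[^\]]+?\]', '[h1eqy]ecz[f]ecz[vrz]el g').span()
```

(0, 7)

With `match`, the pattern is implicitly anchored at the beginning.
The match spans [0:7] → '[h1eqy]'.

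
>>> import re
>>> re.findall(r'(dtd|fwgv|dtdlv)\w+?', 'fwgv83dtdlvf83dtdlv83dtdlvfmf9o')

['fwgv', 'dtd', 'dtd', 'dtd']

The regex engine tests alternatives in the order written; an earlier branch that matches wins even if a later one would match more.
One capturing group, so `findall` returns just the captured substring from each match — 4 in all.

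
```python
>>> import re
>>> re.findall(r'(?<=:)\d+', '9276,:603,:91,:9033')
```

The positive lookaround only admits positions where the adjacent text matches; those characters stay outside the span.
With no groups in the pattern, `findall` gives back each whole match — 3 here.

['603', '91', '9033']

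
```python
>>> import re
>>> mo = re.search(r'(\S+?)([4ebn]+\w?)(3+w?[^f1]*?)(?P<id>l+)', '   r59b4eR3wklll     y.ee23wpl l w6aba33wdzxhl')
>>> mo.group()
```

The pattern matches one or more of a non-whitespace character (lazy) (captured); then one or more of one of [4ebn], then optionally a word character (captured); then one or more of the literal '3', then optionally the literal 'w', then zero or more of any character except [f1] (lazy) (captured); then one or more of a literal 'l' (captured as 'id').
`search` walks the string left to right and returns the first match it finds.
The match spans [3:16] → 'r59b4eR3wklll'.
Captured: group 1 = 'r59', group 2 = 'b4eR', group 3 = '3wk', group 4 = 'lll'.

'r59b4eR3wklll'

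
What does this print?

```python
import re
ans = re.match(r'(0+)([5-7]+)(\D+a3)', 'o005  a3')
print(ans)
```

`re.match` only tries the pattern at the start of the string.
Here position 0 doesn't satisfy it, so the call returns None.

None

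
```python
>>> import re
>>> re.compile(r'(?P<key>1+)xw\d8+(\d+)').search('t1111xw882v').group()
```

'1111xw882'

The pattern matches one or more of a literal '1' (captured as 'key'); then the literal 'xw', then a digit, then one or more of a literal '8'; then one or more of a digit (captured).
Unlike `match`, `search` isn't anchored — it looks for the pattern anywhere in the string.
The match spans [1:10] → '1111xw882'.
Captured: group 1 = '1111', group 2 = '2'.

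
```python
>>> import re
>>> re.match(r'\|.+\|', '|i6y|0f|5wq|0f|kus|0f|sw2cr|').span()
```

(0, 28)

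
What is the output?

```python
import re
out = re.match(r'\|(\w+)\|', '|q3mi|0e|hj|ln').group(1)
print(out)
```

The match spans [0:6] → '|q3mi|'.
Captured: group 1 = 'q3mi'.

q3mi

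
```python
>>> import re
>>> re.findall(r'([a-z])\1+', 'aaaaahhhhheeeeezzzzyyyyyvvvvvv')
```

After group 1 captures some text, `\1` only succeeds where that same text appears again.
`findall` collects group 1 from each match (6 total).

['a', 'h', 'e', 'z', 'y', 'v']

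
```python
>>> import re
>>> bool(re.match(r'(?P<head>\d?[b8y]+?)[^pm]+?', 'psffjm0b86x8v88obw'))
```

`re.match` only tries the pattern at the start of the string.
Here the string doesn't start with a match, so the call returns None, and `bool(None)` is False.

False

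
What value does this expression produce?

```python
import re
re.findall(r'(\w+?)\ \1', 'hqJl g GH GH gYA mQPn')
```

['GH']

A backreference is literal: `\1` must see the identical characters the first group matched.
One capturing group, so `findall` returns just the captured substring from the one match — 1 in all.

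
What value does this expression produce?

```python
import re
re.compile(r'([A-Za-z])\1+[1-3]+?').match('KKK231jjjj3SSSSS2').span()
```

(0, 4)

After group 1 captures some text, `\1` only succeeds where that same text appears again.
`match` is anchored at position 0; if the pattern doesn't fit there, it returns None.
The match spans [0:4] → 'KKK2'.
Captured: group 1 = 'K'.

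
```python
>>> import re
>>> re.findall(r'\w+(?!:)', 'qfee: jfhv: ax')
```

['qfe', 'jfh', 'ax']

A negative assertion filters positions out without eating any characters.
No capturing groups, so `findall` returns the 3 full match strings.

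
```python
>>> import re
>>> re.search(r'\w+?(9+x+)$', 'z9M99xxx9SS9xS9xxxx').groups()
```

('9xxxx',)

The match spans [0:19] → 'z9M99xxx9SS9xS9xxxx'.
Captured: group 1 = '9xxxx'.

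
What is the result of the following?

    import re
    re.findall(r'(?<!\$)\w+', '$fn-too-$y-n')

['n', 'too', 'n']

`(?!…)`/`(?<!…)` only lets a position through if the neighbouring text does NOT match; no characters are consumed.
Walking the string: at [2:3] → 'n'; at [4:7] → 'too'; at [11:12] → 'n'.
With no groups in the pattern, `findall` gives back each whole match — 3 here.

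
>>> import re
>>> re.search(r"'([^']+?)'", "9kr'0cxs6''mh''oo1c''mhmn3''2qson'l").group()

"'0cxs6'"

The match spans [3:10] → "'0cxs6'".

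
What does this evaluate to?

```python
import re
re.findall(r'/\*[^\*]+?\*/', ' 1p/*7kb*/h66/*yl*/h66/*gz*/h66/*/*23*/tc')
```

['/*7kb*/', '/*yl*/', '/*gz*/', '/*23*/']

Walking the string: at [3:10] → '/*7kb*/'; at [13:19] → '/*yl*/'; at [22:28] → '/*gz*/'; at [33:39] → '/*23*/'.
No capturing groups, so `findall` returns the 4 full match strings.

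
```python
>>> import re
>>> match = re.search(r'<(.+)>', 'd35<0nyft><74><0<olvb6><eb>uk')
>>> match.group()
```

`re.search` scans for the first position where the pattern succeeds.
The match spans [3:27] → '<0nyft><74><0<olvb6><eb>'.
Captured: group 1 = '0nyft><74><0<olvb6><eb'.

'<0nyft><74><0<olvb6><eb>'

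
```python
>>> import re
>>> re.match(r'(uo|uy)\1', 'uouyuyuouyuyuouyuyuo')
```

None

`\1` has to match the exact text group 1 already captured.
`re.match` only tries the pattern at the start of the string.
Here position 0 doesn't satisfy it, so the call returns None.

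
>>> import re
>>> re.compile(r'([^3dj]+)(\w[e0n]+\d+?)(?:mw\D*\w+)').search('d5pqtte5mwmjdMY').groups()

('5pqt', 'te5')

The match spans [1:15] → '5pqtte5mwmjdMY'.
Captured: group 1 = '5pqt', group 2 = 'te5'.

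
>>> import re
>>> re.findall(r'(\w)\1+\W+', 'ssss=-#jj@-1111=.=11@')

`\1` is not a pattern — it's the concrete string captured by group 1, re-applied verbatim.
Walking the string: at [0:7] match 'ssss=-#', group 1 = 's'; at [7:11] match 'jj@-', group 1 = 'j'; at [11:18] match '1111=.=', group 1 = '1'; at [18:21] match '11@', group 1 = '1'.
Because there's exactly one group, `findall` drops the full match and keeps group 1 from each hit.

['s', 'j', '1', '1']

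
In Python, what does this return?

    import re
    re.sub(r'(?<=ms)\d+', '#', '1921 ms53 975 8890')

The lookaround is zero-width — it requires the adjacent text to match without consuming it, so the asserted text isn't part of the match.
`sub` substitutes '#' at each match site.

'1921 ms# 975 8890'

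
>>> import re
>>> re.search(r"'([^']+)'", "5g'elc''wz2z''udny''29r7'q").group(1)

Unlike `match`, `search` isn't anchored — it looks for the pattern anywhere in the string.
The match spans [2:7] → "'elc'".
Captured: group 1 = 'elc'.

'elc'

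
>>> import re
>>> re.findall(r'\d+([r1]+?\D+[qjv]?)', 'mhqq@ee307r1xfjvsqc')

The pattern matches one or more of a digit; then one or more of one of [r1] (lazy), then one or more of a non-digit, then optionally one of [qjv] (captured).
Walking the string: at [7:19] match '307r1xfjvsqc', group 1 = 'r1xfjvsqc'.
`findall` collects group 1 from the one match (1 total).

['r1xfjvsqc']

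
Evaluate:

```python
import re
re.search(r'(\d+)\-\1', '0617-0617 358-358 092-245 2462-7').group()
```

After group 1 captures some text, `\1` only succeeds where that same text appears again.
The match spans [0:9] → '0617-0617'.

'0617-0617'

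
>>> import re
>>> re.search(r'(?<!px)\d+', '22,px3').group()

'22'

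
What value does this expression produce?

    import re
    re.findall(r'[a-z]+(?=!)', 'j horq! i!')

['horq', 'i']

The positive lookaround only admits positions where the adjacent text matches; those characters stay outside the span.
With no groups in the pattern, `findall` gives back each whole match — 2 here.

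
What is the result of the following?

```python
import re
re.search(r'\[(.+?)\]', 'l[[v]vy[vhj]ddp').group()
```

'[[v]'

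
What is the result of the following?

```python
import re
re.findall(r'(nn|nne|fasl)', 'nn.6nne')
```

['nn', 'nn']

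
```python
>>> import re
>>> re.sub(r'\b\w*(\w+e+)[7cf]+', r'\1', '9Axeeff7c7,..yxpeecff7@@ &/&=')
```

'ee,..ee@@ &/&='

Pattern: a word boundary (`\b`, zero-width); then zero or more of a word character; then one or more of a word character, then one or more of the literal 'e' (captured); then one or more of one of [7cf].
Matches: at [0:10] → '9Axeeff7c7'; at [13:22] → 'yxpeecff7'.
The replacement refers to a captured group, so each match is rewritten using its own captured text.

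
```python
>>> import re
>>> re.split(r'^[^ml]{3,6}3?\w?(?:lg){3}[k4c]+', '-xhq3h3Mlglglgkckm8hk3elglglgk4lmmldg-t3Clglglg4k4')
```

This matches anchored at the start of the string; then 3 to 6 of any character except [ml], then optionally the literal '3'; then optionally a word character; then the literal 'lg' repeated 3 times, then one or more of one of [k4c].
Matches to split on: at [0:17] → '-xhq3h3Mlglglgkck'.
Each match becomes a cut point; 2 segments remain.

['', 'm8hk3elglglgk4lmmldg-t3Clglglg4k4']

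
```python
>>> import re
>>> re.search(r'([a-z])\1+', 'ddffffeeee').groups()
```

('d',)

The match spans [0:2] → 'dd'.
Captured: group 1 = 'd'.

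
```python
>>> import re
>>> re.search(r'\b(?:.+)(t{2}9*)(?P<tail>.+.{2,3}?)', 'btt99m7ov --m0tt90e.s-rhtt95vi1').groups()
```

The match spans [0:31] → 'btt99m7ov --m0tt90e.s-rhtt95vi1'.
Captured: group 1 = 'tt9', group 2 = '5vi1'.

('tt9', '5vi1')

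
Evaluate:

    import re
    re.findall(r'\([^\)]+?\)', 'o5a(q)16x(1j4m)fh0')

['(q)', '(1j4m)']

Matches: at [3:6] → '(q)'; at [9:15] → '(1j4m)'.
No capturing groups, so `findall` returns the 2 full match strings.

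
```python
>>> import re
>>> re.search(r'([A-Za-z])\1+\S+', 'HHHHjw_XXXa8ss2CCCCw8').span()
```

(0, 21)

`\1` is not a pattern — it's the concrete string captured by group 1, re-applied verbatim.
The match spans [0:21] → 'HHHHjw_XXXa8ss2CCCCw8'.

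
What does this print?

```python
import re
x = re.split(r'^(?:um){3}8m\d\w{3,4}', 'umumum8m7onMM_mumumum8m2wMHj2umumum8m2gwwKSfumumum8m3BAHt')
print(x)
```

['', '_mumumum8m2wMHj2umumum8m2gwwKSfumumum8m3BAHt']

Pattern: anchored at the start of the string; then the literal 'um' repeated 3 times, then the literal '8m'; then a digit, then 3 to 4 of a word character.
`split` removes every match and returns the 2 fragments in between.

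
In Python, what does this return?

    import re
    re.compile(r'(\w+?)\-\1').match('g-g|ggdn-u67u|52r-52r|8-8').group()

'g-g'

`re.match` won't scan ahead — the pattern has to work from the very first character.
The match spans [0:3] → 'g-g'.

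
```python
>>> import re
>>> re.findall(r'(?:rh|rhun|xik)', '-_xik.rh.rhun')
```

['xik', 'rh', 'rh']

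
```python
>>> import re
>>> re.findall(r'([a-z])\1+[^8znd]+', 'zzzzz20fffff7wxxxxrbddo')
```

After group 1 captures some text, `\1` only succeeds where that same text appears again.
Scanning left to right: at [0:20] match 'zzzzz20fffff7wxxxxrb', group 1 = 'z'; at [20:23] match 'ddo', group 1 = 'd'.
Because there's exactly one group, `findall` drops the full match and keeps group 1 from each hit.

['z', 'd']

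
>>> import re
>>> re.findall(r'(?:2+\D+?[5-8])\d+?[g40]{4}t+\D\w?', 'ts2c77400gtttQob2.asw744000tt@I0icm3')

['2c77400gtttQo', '2.asw744000tt@I']

No capturing groups, so `findall` returns the 2 full match strings.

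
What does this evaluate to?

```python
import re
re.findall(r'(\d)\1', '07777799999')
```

['7', '7', '9', '9']

`\1` has to match the exact text group 1 already captured.
One capturing group, so `findall` returns just the captured substring from each match — 4 in all.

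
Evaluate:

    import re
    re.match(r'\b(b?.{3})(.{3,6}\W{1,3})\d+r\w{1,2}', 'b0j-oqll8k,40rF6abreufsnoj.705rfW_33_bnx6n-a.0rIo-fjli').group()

This matches a word boundary (`\b`, zero-width); then optionally a literal 'b', then exactly 3 of any character (captured); then 3 to 6 of any character, then 1 to 3 of a non-word character (captured); then one or more of a digit, then a literal 'r', then 1 to 2 of a word character.
`re.match` only tries the pattern at the start of the string.
The match spans [0:16] → 'b0j-oqll8k,40rF6'.
Captured: group 1 = 'b0j-', group 2 = 'oqll8k,'.

'b0j-oqll8k,40rF6'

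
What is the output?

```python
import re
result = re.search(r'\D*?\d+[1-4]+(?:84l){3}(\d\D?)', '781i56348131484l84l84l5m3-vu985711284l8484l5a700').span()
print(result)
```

(3, 24)

This matches zero or more of a non-digit (lazy), then one or more of a digit; then one or more of a character in [1-4], then the literal '84l' repeated 3 times; then a digit, then optionally a non-digit (captured).
`re.search` tries every starting position until one works.
The match spans [3:24] → 'i56348131484l84l84l5m'.
Captured: group 1 = '5m'.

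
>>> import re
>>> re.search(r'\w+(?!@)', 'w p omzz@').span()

(0, 1)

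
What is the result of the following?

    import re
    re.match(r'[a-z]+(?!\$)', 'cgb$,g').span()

A negative assertion filters positions out without eating any characters.
With `match`, the pattern is implicitly anchored at the beginning.
The match spans [0:2] → 'cg'.

(0, 2)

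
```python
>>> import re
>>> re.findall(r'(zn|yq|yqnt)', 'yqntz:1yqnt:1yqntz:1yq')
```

Alternation isn't longest-match — the leftmost alternative that fits at this position is chosen.
`findall` collects group 1 from each match (4 total).

['yq', 'yq', 'yq', 'yq']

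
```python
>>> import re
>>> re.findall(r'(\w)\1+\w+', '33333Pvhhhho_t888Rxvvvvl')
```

['3']

`\1` has to match the exact text group 1 already captured.
One capturing group, so `findall` returns just the captured substring from the one match — 1 in all.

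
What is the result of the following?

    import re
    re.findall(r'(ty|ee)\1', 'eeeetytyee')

['ee', 'ty']

The backreference `\1` re-matches whatever the first group consumed, character for character.
With a single group, `findall` returns only what that group captured — 2 items.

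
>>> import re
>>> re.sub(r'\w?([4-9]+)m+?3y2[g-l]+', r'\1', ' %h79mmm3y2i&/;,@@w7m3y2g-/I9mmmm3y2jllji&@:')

' %79&/;,@@7-/9&@:'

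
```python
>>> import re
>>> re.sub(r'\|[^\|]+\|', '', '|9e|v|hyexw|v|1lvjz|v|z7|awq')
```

'vvvawq'

Matches: at [0:4] → '|9e|'; at [5:12] → '|hyexw|'; at [13:20] → '|1lvjz|'; at [21:25] → '|z7|'.
Every occurrence is swapped for ''.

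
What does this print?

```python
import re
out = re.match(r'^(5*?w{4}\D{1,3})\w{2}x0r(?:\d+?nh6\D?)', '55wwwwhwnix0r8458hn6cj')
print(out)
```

None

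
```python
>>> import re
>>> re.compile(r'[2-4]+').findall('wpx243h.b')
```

['243']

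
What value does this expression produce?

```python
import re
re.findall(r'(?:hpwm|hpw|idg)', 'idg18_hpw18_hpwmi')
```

`|` is ordered: at each position the engine commits to the first alternative that works.
No capturing groups, so `findall` returns the 3 full match strings.

['idg', 'hpw', 'hpwm']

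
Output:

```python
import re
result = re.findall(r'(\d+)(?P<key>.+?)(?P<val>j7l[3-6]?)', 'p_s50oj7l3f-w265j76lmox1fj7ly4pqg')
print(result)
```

[('50', 'o', 'j7l3'), ('265', 'j76lmox1f', 'j7l')]

The pattern matches one or more of a digit (captured); then one or more of any character (lazy) (captured as 'key'); then the literal 'j7l', then optionally a character in [3-6] (captured as 'val').
Walking the string: at [3:10] match '50oj7l3', groups = ('50', 'o', 'j7l3'); at [13:28] match '265j76lmox1fj7l', groups = ('265', 'j76lmox1f', 'j7l').
3 groups means each result is a tuple of 3 captured strings — 2 here.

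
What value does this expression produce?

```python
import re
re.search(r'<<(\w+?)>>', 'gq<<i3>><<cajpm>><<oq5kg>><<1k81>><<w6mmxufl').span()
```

`search` walks the string left to right and returns the first match it finds.
The match spans [2:8] → '<<i3>>'.
Captured: group 1 = 'i3'.

(2, 8)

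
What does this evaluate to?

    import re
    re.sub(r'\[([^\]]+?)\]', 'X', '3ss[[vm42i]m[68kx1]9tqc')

'3ssXmX9tqc'

Matches: at [3:11] → '[[vm42i]'; at [12:19] → '[68kx1]'.
Every occurrence is swapped for 'X'.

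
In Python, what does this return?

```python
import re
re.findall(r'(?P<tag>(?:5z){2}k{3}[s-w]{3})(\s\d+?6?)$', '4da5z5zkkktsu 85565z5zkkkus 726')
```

Multiple groups make `findall` return tuples — one 2-tuple for each match.
Nothing in the string satisfies the pattern, so the list is empty.

[]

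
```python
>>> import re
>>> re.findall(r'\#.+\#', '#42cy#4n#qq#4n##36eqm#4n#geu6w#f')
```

['#42cy#4n#qq#4n##36eqm#4n#geu6w#']

No capturing groups, so `findall` returns the 1 full match string.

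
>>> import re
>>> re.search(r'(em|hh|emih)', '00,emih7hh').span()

(3, 5)

Alternation tries branches left to right and keeps the first one that lets the overall match succeed at that position.
The match spans [3:5] → 'em'.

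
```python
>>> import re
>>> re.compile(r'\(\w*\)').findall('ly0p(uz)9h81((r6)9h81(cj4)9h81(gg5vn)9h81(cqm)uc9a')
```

Walking the string: at [4:8] → '(uz)'; at [13:17] → '(r6)'; at [21:26] → '(cj4)'; at [30:37] → '(gg5vn)'; at [41:46] → '(cqm)'.
Since nothing is captured, `findall` lists the 5 matched substrings directly.

['(uz)', '(r6)', '(cj4)', '(gg5vn)', '(cqm)']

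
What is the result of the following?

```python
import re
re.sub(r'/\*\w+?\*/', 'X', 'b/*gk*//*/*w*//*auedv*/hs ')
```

'bX/*XXhs '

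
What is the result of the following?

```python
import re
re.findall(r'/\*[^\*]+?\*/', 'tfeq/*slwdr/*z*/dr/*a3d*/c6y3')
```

Scanning left to right: at [11:16] → '/*z*/'; at [18:25] → '/*a3d*/'.
`findall` yields the raw match text (2 of them) because the pattern has no groups.

['/*z*/', '/*a3d*/']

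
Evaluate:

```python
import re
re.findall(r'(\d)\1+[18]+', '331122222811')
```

After group 1 captures some text, `\1` only succeeds where that same text appears again.
With a single group, `findall` returns only what that group captured — 2 items.

['3', '2']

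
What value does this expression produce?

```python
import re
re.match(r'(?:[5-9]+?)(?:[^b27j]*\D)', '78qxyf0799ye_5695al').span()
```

This matches one or more of a character in [5-9] (lazy) (non-capturing group); then zero or more of any character except [b27j], then a non-digit (non-capturing group).
`match` is anchored at position 0; if the pattern doesn't fit there, it returns None.
The match spans [0:6] → '78qxyf'.

(0, 6)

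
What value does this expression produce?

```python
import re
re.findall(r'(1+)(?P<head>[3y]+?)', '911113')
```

[('1111', '3')]

The pattern matches one or more of a literal '1' (captured); then one or more of one of [3y] (lazy) (captured as 'head').
Matches: at [1:6] match '11113', groups = ('1111', '3').
Multiple groups make `findall` return tuples — one 2-tuple for the one match.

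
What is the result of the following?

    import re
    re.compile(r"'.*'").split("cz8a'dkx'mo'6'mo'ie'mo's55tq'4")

`split` removes every match and returns the 2 fragments in between.

['cz8a', '4']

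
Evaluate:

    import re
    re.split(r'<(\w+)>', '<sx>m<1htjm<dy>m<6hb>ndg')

['', 'sx', 'm<1htjm', 'dy', 'm', '6hb', 'ndg']

Matches to split on: at [0:4] → '<sx>'; at [11:15] → '<dy>'; at [16:21] → '<6hb>'.
The group in the pattern means `split` returns the separators' captures alongside the pieces.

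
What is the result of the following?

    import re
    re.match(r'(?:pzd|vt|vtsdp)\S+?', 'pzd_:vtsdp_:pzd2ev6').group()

`re.match` won't scan ahead — the pattern has to work from the very first character.
The match spans [0:4] → 'pzd_'.

'pzd_'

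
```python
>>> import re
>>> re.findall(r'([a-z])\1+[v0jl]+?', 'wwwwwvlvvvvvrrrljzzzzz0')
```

['w', 'v', 'r', 'z']

After group 1 captures some text, `\1` only succeeds where that same text appears again.
Scanning left to right: at [0:6] match 'wwwwwv', group 1 = 'w'; at [7:12] match 'vvvvv', group 1 = 'v'; at [12:16] match 'rrrl', group 1 = 'r'; at [17:23] match 'zzzzz0', group 1 = 'z'.
One capturing group, so `findall` returns just the captured substring from each match — 4 in all.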